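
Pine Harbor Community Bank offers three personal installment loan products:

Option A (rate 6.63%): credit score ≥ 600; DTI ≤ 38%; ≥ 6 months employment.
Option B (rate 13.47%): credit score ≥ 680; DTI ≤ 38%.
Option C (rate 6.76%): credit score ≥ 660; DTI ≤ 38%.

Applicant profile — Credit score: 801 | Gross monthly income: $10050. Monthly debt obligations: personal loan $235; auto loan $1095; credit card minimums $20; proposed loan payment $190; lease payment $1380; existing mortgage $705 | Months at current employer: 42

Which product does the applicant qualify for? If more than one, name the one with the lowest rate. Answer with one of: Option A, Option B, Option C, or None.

Total debts = (235 + 1,095 + 20 + 190 + 1,380 + 705) = 3,625; DTI = 3,625/10,050 = 36.1%.
Option A: score 801 ≥ 600; DTI 36.1% ≤ 38%; employment 42 ≥ 6 mo → qualifies.
Option B: score 801 ≥ 680; DTI 36.1% ≤ 38% → qualifies.
Option C: score 801 ≥ 660; DTI 36.1% ≤ 38% → qualifies.
Qualifying: Option A, Option B, Option C. Lowest rate is 6.63% → Option A.

Option A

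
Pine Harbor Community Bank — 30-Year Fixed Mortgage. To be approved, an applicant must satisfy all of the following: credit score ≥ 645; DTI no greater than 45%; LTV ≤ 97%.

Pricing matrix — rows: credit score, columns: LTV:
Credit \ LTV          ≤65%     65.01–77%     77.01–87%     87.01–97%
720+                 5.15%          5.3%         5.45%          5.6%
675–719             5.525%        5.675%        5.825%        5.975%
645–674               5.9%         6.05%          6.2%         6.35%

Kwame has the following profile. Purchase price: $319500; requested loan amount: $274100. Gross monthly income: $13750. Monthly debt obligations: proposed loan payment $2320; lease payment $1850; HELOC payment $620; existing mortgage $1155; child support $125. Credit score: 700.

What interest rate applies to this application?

5.825%

Credit score 700 ≥ 645; Total monthly debts = (2,320 + 1,850 + 620 + 1,155 + 125) = 6,070. DTI = 6,070/13,750 = 44.1% ≤ 45%
Loan-to-value = 274,100/319,500 = 85.8% — pass (97% max)
Score 700 is in the 675–719 band; LTV 85.8% is in the 77.01–87% band → 5.825%.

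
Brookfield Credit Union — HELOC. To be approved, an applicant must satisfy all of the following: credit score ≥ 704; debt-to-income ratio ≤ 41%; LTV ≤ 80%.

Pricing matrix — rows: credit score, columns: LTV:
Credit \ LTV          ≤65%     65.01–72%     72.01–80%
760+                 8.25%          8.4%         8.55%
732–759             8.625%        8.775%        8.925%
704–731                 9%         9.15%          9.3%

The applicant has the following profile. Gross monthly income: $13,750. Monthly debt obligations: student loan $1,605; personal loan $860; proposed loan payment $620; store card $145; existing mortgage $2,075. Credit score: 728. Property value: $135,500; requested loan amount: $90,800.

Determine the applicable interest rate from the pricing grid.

9.15%

Credit score 728 ≥ 704; Total monthly debts = (1,605 + 860 + 620 + 145 + 2,075) = 5,305. DTI: 5,305 ÷ 13,750 = 38.6%, within the 41% cap
Loan-to-value = 90,800/135,500 = 67% — pass (80% max)
Score 728 is in the 704–731 band; LTV 67% is in the 65.01–72% band → 9.15%.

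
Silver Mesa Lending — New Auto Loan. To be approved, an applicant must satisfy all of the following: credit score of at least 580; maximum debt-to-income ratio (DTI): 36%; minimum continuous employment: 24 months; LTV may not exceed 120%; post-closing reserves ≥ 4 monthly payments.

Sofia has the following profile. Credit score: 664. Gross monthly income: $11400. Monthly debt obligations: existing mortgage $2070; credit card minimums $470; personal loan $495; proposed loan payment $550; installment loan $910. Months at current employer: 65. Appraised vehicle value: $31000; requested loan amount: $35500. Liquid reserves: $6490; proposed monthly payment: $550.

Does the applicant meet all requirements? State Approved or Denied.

Denied

Credit score 664 ≥ 580 (meets)
Total monthly debts = (2,070 + 470 + 495 + 550 + 910) = 4,495. Debt-to-income = 4,495/11,400 = 39.4% — over 36% limit
Employment 65 ≥ 24 months
LTV: 35,500 ÷ 31,000 = 114.5%, within 120% cap
Reserves = 6,490/550 = 11.8 months ≥ 4
Fails on DTI.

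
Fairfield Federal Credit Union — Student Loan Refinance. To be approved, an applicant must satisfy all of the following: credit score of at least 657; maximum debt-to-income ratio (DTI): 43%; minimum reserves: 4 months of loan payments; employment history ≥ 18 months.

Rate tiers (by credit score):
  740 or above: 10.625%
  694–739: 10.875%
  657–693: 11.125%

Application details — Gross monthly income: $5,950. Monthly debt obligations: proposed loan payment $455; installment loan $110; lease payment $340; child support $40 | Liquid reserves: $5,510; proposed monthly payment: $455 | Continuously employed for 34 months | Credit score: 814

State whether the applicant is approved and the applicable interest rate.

Credit score 814 ≥ 657 (meets minimum)
Reserves: 5,510 ÷ 455 = 12.1 months (meets 4-month minimum)
Total monthly debts = (455 + 110 + 340 + 40) = 945. Debt-to-income = 945/5,950 = 15.9% — meets 43% limit
Employment 34 ≥ 18 months
All requirements met. Score 814 falls in the 740 or above tier → 10.625%.

Approved at 10.625%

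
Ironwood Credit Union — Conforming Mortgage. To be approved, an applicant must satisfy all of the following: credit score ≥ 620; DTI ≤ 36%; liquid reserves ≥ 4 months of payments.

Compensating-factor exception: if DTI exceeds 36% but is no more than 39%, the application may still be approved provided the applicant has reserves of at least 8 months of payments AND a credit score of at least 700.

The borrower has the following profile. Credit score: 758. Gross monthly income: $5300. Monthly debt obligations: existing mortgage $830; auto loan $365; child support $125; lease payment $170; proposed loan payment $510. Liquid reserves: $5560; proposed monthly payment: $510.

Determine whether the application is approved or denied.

Approved

Credit score 758 ≥ 620 (meets base)
Total debts = (830 + 365 + 125 + 170 + 510) = 2,000. DTI: 2,000 ÷ 5,300 = 37.7%, over the 36% base limit.
Liquid reserves cover 5,560/510 = 10.9 months — ≥ 4 required
DTI 37.7% is within the 36%–39% exception band; checking compensating factors.
Reserves 10.9 ≥ 8 months; credit score 758 ≥ 700.
Both compensating conditions met → exception applies.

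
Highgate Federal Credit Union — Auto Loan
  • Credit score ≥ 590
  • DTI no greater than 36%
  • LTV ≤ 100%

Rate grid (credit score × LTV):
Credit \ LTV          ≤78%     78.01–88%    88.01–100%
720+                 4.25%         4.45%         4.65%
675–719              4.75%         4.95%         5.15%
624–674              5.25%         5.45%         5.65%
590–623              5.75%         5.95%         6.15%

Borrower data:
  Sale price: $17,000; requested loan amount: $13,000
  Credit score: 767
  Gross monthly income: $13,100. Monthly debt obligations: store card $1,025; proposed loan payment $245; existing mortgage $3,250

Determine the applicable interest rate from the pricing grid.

4.25%

Credit score 767 ≥ 590; Total monthly debts = (1,025 + 245 + 3,250) = 4,520. DTI: 4,520 ÷ 13,100 = 34.5%, within the 36% cap
LTV = 13,000/17,000 = 76.5% ≤ 100%
Row: 767 falls in 720+. Column: 76.5% falls in ≤78%. Rate = 4.25%.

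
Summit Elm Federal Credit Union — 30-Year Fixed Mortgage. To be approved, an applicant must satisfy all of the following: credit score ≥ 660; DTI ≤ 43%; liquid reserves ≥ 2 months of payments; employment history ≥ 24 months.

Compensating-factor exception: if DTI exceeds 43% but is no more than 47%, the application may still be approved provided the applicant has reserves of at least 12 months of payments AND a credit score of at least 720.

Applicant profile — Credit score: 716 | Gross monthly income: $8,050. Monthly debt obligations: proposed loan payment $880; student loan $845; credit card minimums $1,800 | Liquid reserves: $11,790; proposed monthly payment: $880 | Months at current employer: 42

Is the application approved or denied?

Denied

Credit score 716 ≥ 660 (meets base)
Total debts = (880 + 845 + 1,800) = 3,525. DTI: 3,525 ÷ 8,050 = 43.8%, over the 43% base limit.
Reserves: 11,790 ÷ 880 = 13.4 months (meets 2-month minimum)
Employment 42 ≥ 24 months
DTI 43.8% is within the 43%–47% exception band; checking compensating factors.
Override check — reserves: 13.4 mo (ok); score: 716 (below 720).
Override conditions not both satisfied; exception does not apply.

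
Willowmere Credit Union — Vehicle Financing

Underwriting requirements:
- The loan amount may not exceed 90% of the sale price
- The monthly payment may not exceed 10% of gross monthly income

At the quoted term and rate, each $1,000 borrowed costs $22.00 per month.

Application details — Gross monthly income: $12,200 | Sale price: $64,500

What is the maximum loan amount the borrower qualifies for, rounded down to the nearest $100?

$55,400

Payment cap: 10% × $12,200 = $1,220/month.
At $22.00 per $1,000, that supports 1,220/22.00 × 1,000 ≈ $55,454 → $55,400.
LTV cap: 90% × $64,500 = $58,050 → $58,000.
Binding constraint: payment-to-income.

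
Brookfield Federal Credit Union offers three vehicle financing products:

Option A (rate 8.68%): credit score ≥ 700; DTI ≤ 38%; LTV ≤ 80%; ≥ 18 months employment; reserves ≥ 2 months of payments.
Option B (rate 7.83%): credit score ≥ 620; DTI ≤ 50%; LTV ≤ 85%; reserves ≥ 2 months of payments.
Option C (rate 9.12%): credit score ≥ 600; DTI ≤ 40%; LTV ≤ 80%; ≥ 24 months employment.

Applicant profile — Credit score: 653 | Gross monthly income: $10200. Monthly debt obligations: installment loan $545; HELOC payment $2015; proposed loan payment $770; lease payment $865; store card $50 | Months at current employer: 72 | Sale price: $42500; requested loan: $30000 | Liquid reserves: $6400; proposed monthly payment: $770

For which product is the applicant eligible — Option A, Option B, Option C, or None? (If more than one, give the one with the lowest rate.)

Total debts = (545 + 2,015 + 770 + 865 + 50) = 4,245; DTI = 4,245/10,200 = 41.6%.
LTV = 30,000/42,500 = 70.6%.
Reserves = 6,400/770 = 8.3 months.
Option A: score 653 < 700; DTI 41.6% > 38%; LTV 70.6% ≤ 80%; employment 72 ≥ 18 mo; reserves 8.3 ≥ 2 mo → does not qualify.
Option B: score 653 ≥ 620; DTI 41.6% ≤ 50%; LTV 70.6% ≤ 85%; reserves 8.3 ≥ 2 mo → qualifies.
Option C: score 653 ≥ 600; DTI 41.6% > 40%; LTV 70.6% ≤ 80%; employment 72 ≥ 24 mo → does not qualify.

Option B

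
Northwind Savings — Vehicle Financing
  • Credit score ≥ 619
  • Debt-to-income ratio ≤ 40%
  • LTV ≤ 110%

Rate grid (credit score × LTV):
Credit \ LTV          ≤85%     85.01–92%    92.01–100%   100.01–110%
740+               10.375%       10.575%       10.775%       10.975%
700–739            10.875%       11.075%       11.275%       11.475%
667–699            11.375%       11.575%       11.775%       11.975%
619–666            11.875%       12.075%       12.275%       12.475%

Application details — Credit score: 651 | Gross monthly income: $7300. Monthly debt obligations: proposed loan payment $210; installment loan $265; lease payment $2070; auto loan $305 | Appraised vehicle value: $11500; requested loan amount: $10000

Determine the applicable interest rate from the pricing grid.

Credit score 651 ≥ 619; Total monthly debts = (210 + 265 + 2,070 + 305) = 2,850. DTI = 2,850/7,300 = 39% ≤ 40%
LTV: 10,000 ÷ 11,500 = 87%, within 110% cap
Row: 651 falls in 619–666. Column: 87% falls in 85.01–92%. Rate = 12.075%.

12.075%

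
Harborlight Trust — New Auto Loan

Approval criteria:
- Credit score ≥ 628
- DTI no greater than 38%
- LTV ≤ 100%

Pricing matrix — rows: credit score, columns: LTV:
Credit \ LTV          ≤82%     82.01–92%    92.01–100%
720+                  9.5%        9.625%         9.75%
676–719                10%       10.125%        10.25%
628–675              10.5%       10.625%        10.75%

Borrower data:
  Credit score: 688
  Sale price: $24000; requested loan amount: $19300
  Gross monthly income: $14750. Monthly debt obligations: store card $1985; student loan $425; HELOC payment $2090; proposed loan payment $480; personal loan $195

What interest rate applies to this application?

10%

Credit score 688 ≥ 628; Total monthly debts = (1,985 + 425 + 2,090 + 480 + 195) = 5,175. DTI: 5,175 ÷ 14,750 = 35.1%, within the 38% cap
LTV: 19,300 ÷ 24,000 = 80.4%, within 100% cap
Row: 688 falls in 676–719. Column: 80.4% falls in ≤82%. Rate = 10%.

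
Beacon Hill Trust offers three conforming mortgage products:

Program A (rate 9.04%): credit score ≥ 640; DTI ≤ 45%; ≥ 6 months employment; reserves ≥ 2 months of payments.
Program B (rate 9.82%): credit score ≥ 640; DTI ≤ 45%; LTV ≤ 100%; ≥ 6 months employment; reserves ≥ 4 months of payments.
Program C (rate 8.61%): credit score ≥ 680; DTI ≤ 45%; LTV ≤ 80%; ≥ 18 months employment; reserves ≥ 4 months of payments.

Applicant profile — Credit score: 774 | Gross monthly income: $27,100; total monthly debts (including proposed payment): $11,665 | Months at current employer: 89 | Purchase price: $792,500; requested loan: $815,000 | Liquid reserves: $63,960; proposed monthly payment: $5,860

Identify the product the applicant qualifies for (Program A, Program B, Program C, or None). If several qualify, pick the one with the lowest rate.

Program A

DTI = 11,665/27,100 = 43%.
LTV = 815,000/792,500 = 102.8%.
Reserves = 63,960/5,860 = 10.9 months.
Program A: score 774 ≥ 640; DTI 43% ≤ 45%; employment 89 ≥ 6 mo; reserves 10.9 ≥ 2 mo → qualifies.
Program B: score 774 ≥ 640; DTI 43% ≤ 45%; LTV 102.8% > 100%; employment 89 ≥ 6 mo; reserves 10.9 ≥ 4 mo → does not qualify.
Program C: score 774 ≥ 680; DTI 43% ≤ 45%; LTV 102.8% > 80%; employment 89 ≥ 18 mo; reserves 10.9 ≥ 4 mo → does not qualify.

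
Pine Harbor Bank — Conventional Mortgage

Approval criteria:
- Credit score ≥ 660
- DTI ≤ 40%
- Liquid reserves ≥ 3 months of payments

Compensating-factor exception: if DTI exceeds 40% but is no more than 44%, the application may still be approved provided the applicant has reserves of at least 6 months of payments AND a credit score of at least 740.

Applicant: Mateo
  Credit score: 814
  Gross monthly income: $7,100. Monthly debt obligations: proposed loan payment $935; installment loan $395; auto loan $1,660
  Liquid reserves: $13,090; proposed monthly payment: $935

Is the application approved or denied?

Approved

Credit score 814 ≥ 660 (meets base)
Total debts = (935 + 395 + 1,660) = 2,990. DTI: 2,990 ÷ 7,100 = 42.1%, over the 40% base limit.
Reserves: 13,090 ÷ 935 = 14.0 months (meets 3-month minimum)
DTI 42.1% is within the 40%–44% exception band; checking compensating factors.
Override check — reserves: 14.0 mo (ok); score: 814 (ok).
Both override conditions satisfied; DTI exception granted.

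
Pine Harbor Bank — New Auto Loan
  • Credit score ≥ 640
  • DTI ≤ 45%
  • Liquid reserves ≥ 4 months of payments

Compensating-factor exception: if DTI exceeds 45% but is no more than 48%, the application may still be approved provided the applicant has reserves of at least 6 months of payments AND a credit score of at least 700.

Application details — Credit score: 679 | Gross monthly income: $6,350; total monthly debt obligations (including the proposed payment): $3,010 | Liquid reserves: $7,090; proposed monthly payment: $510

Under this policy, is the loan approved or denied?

Denied

Credit score 679 ≥ 640 (meets base)
DTI = 3,010/6,350 = 47.4% > 45% — standard DTI limit exceeded.
Liquid reserves cover 7,090/510 = 13.9 months — ≥ 4 required
DTI 47.4% is within the 45%–48% exception band; checking compensating factors.
Reserves 13.9 ≥ 6 months; credit score 679 < 700.
Override conditions not both satisfied; exception does not apply.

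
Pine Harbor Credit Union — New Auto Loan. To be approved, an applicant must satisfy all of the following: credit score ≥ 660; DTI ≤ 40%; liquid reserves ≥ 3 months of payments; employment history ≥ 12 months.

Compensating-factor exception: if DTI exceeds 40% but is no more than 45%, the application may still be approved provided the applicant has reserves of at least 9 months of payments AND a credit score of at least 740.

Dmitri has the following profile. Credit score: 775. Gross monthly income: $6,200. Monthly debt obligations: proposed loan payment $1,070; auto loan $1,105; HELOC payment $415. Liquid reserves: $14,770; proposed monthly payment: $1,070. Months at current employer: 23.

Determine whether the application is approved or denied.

Approved

Credit score 775 ≥ 660 (meets base)
Total debts = (1,070 + 1,105 + 415) = 2,590. DTI = 2,590/6,200 = 41.8% > 40% — standard DTI limit exceeded.
Reserves: 14,770 ÷ 1,070 = 13.8 months (meets 3-month minimum)
Employment 23 ≥ 12 months
DTI 41.8% is within the 40%–45% exception band; checking compensating factors.
Override check — reserves: 13.8 mo (ok); score: 775 (ok).
Both override conditions satisfied; DTI exception granted.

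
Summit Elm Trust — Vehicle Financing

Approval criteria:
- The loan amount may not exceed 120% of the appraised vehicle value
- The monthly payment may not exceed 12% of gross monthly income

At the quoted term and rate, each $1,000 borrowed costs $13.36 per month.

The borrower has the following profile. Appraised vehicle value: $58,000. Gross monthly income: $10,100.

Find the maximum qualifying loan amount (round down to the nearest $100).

Payment cap: 12% × $10,100 = $1,212/month.
At $13.36 per $1,000, that supports 1,212/13.36 × 1,000 ≈ $90,718 → $90,700.
LTV cap: 120% × $58,000 = $69,600 → $69,600.
Binding constraint: loan-to-value.

$69,600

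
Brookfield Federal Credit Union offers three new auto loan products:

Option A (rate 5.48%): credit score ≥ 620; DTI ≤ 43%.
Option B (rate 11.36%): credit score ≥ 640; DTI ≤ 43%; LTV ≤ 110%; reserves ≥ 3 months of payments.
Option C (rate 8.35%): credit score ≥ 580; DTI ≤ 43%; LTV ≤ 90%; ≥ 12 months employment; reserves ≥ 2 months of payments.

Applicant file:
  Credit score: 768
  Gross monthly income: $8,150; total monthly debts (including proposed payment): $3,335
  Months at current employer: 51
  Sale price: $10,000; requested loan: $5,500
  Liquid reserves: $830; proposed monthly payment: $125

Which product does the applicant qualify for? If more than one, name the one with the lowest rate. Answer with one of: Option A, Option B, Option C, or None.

Option A

DTI = 3,335/8,150 = 40.9%.
LTV = 5,500/10,000 = 55%.
Reserves = 830/125 = 6.6 months.
Option A: score 768 ≥ 620; DTI 40.9% ≤ 43% → qualifies.
Option B: score 768 ≥ 640; DTI 40.9% ≤ 43%; LTV 55% ≤ 110%; reserves 6.6 ≥ 3 mo → qualifies.
Option C: score 768 ≥ 580; DTI 40.9% ≤ 43%; LTV 55% ≤ 90%; employment 51 ≥ 12 mo; reserves 6.6 ≥ 2 mo → qualifies.
Qualifying: Option A, Option B, Option C. Lowest rate is 5.48% → Option A.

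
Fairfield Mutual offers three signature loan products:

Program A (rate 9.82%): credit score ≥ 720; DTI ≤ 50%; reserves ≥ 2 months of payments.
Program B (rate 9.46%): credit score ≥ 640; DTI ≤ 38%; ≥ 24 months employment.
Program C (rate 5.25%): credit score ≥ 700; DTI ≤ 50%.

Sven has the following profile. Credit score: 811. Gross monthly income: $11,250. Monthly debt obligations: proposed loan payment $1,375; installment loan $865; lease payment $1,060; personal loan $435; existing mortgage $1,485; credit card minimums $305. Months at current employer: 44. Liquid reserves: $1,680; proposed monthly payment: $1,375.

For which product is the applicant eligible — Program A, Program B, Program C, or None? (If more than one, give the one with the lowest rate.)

Total debts = (1,375 + 865 + 1,060 + 435 + 1,485 + 305) = 5,525; DTI = 5,525/11,250 = 49.1%.
Reserves = 1,680/1,375 = 1.2 months.
Program A: score 811 ≥ 720; DTI 49.1% ≤ 50%; reserves 1.2 < 2 mo → does not qualify.
Program B: score 811 ≥ 640; DTI 49.1% > 38%; employment 44 ≥ 24 mo → does not qualify.
Program C: score 811 ≥ 700; DTI 49.1% ≤ 50% → qualifies.

Program C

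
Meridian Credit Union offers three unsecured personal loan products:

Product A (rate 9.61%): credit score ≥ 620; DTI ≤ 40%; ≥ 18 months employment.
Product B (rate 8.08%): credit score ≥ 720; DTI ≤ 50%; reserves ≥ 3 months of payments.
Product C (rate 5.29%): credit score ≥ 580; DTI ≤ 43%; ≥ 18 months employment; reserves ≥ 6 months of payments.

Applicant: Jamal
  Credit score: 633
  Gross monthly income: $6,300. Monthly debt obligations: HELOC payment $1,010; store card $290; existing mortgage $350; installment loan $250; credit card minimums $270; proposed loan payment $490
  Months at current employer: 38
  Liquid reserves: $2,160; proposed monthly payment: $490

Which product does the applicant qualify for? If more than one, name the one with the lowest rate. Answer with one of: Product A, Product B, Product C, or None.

None

Total debts = (1,010 + 290 + 350 + 250 + 270 + 490) = 2,660; DTI = 2,660/6,300 = 42.2%.
Reserves = 2,160/490 = 4.4 months.
Product A: score 633 ≥ 620; DTI 42.2% > 40%; employment 38 ≥ 18 mo → does not qualify.
Product B: score 633 < 720; DTI 42.2% ≤ 50%; reserves 4.4 ≥ 3 mo → does not qualify.
Product C: score 633 ≥ 580; DTI 42.2% ≤ 43%; employment 38 ≥ 18 mo; reserves 4.4 < 6 mo → does not qualify.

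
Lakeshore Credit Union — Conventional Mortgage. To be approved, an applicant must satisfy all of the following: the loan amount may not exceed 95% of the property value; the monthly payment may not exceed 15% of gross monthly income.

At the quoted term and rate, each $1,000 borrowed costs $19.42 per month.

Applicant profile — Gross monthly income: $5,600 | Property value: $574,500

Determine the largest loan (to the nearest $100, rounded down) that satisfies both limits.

Payment cap: 15% × $5,600 = $840/month.
At $19.42 per $1,000, that supports 840/19.42 × 1,000 ≈ $43,254 → $43,200.
LTV cap: 95% × $574,500 = $545,775 → $545,700.
Binding constraint: payment-to-income.

$43,200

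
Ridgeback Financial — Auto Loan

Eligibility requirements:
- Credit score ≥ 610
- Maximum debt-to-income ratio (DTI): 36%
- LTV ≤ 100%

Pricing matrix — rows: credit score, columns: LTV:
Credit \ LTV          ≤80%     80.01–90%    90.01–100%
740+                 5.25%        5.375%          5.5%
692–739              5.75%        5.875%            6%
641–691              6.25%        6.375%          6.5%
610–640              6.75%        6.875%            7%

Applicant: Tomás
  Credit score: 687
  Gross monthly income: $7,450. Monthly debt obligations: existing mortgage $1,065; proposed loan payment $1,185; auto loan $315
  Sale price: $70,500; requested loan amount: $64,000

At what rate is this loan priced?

6.5%

Credit score 687 ≥ 610; Total monthly debts = (1,065 + 1,185 + 315) = 2,565. DTI: 2,565 ÷ 7,450 = 34.4%, within the 36% cap
Loan-to-value = 64,000/70,500 = 90.8% — pass (100% max)
Row: 687 falls in 641–691. Column: 90.8% falls in 90.01–100%. Rate = 6.5%.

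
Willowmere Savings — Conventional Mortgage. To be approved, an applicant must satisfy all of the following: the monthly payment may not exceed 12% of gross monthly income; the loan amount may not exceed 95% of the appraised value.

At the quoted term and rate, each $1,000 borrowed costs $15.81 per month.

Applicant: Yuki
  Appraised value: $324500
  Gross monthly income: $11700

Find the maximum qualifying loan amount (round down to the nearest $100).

$88,800

Payment cap: 12% × $11,700 = $1,404/month.
At $15.81 per $1,000, that supports 1,404/15.81 × 1,000 ≈ $88,804 → $88,800.
LTV cap: 95% × $324,500 = $308,275 → $308,200.
Binding constraint: payment-to-income.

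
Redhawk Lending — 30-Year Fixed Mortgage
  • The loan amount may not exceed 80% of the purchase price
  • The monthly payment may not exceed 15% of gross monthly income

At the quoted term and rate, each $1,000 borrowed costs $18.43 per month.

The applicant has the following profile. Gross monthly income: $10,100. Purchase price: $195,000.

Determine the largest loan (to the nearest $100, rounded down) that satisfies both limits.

$82,200

Payment cap: 15% × $10,100 = $1,515/month.
At $18.43 per $1,000, that supports 1,515/18.43 × 1,000 ≈ $82,202 → $82,200.
LTV cap: 80% × $195,000 = $156,000 → $156,000.
Binding constraint: payment-to-income.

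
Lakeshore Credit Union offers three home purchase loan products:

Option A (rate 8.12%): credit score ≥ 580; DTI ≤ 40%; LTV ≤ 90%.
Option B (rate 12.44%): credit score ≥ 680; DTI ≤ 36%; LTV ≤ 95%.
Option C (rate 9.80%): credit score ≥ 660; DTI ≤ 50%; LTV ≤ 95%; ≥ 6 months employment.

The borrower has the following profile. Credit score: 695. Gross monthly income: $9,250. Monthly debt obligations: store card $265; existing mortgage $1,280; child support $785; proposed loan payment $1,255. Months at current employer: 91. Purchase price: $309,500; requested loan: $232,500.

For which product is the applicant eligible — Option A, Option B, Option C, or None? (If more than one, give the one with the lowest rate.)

Option A

Total debts = (265 + 1,280 + 785 + 1,255) = 3,585; DTI = 3,585/9,250 = 38.8%.
LTV = 232,500/309,500 = 75.1%.
Option A: score 695 ≥ 580; DTI 38.8% ≤ 40%; LTV 75.1% ≤ 90% → qualifies.
Option B: score 695 ≥ 680; DTI 38.8% > 36%; LTV 75.1% ≤ 95% → does not qualify.
Option C: score 695 ≥ 660; DTI 38.8% ≤ 50%; LTV 75.1% ≤ 95%; employment 91 ≥ 6 mo → qualifies.
Qualifying: Option A, Option C. Lowest rate is 8.12% → Option A.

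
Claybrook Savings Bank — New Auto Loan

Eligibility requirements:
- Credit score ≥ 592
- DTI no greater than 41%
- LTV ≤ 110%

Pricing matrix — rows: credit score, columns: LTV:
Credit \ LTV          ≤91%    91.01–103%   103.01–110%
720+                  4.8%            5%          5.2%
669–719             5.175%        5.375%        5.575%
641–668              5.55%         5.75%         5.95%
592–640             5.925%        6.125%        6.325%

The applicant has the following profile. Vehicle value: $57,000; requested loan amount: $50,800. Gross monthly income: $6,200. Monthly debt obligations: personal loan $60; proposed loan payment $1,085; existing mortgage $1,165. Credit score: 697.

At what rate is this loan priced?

5.175%

Credit score 697 ≥ 592; Total monthly debts = (60 + 1,085 + 1,165) = 2,310. Debt-to-income = 2,310/6,200 = 37.3% — meets 41% limit
LTV = 50,800/57,000 = 89.1% ≤ 110%
Credit 697 → row 669–719; LTV 89.1% → column ≤91%. Grid cell → 5.175%.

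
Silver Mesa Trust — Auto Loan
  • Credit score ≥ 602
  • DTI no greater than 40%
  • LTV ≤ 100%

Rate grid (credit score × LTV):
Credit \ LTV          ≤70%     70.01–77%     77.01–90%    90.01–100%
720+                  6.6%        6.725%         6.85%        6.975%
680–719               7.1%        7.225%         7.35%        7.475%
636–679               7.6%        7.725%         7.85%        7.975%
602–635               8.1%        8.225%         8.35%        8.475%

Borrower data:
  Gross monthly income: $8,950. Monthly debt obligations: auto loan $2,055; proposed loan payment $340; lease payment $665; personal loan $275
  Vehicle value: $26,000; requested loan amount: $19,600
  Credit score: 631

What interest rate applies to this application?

Credit score 631 ≥ 602; Total monthly debts = (2,055 + 340 + 665 + 275) = 3,335. DTI = 3,335/8,950 = 37.3% ≤ 40%
LTV: 19,600 ÷ 26,000 = 75.4%, within 100% cap
Row: 631 falls in 602–635. Column: 75.4% falls in 70.01–77%. Rate = 8.225%.

8.225%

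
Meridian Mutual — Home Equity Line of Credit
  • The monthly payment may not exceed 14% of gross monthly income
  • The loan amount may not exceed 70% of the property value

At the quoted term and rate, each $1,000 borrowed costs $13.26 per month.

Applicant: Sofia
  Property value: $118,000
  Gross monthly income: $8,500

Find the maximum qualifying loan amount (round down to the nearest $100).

$82,600

Payment cap: 14% × $8,500 = $1,190/month.
At $13.26 per $1,000, that supports 1,190/13.26 × 1,000 ≈ $89,743 → $89,700.
LTV cap: 70% × $118,000 = $82,600 → $82,600.
Binding constraint: loan-to-value.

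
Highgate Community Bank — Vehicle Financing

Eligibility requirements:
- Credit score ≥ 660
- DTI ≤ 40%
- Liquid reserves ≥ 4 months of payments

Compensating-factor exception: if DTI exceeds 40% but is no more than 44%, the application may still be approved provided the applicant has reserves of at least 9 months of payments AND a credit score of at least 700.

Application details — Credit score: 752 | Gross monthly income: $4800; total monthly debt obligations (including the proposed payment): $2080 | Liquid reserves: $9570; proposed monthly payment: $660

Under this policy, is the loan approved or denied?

Credit score 752 ≥ 660 (meets base)
DTI: 2,080 ÷ 4,800 = 43.3%, over the 40% base limit.
Reserves = 9,570/660 = 14.5 months ≥ 4
DTI 43.3% is within the 40%–44% exception band; checking compensating factors.
Override check — reserves: 14.5 mo (ok); score: 752 (ok).
Both override conditions satisfied; DTI exception granted.

Approved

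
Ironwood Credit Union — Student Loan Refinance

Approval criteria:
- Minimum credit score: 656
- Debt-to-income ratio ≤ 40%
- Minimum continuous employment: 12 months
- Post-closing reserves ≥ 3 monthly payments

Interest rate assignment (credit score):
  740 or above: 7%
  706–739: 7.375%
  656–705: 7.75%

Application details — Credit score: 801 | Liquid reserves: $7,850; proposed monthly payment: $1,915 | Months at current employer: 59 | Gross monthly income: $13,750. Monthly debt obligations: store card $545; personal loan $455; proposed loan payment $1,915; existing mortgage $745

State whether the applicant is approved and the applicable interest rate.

Approved at 7%

Credit score 801 ≥ 656 (meets minimum)
Total monthly debts = (545 + 455 + 1,915 + 745) = 3,660. Debt-to-income = 3,660/13,750 = 26.6% — meets 40% limit
Liquid reserves cover 7,850/1,915 = 4.1 months — ≥ 3 required
Employment 59 ≥ 12 months
All requirements met. Score 801 falls in the 740 or above tier → 7%.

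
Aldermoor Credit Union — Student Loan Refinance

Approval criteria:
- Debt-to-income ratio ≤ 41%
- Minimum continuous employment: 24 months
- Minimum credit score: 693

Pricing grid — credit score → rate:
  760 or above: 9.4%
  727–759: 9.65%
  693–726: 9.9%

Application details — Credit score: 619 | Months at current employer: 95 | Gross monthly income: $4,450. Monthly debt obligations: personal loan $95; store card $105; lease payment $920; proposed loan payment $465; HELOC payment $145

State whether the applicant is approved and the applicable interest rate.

Denied

Credit score 619 < 693 (below minimum)
Employment 95 ≥ 24 months
Total monthly debts = (95 + 105 + 920 + 465 + 145) = 1,730. DTI: 1,730 ÷ 4,450 = 38.9%, within the 41% cap
Not all requirements met → denied.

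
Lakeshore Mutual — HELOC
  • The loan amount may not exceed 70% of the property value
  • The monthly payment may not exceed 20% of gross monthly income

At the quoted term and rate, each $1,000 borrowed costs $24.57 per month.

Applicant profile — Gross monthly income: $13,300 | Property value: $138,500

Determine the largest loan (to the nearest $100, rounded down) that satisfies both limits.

$96,900

Payment cap: 20% × $13,300 = $2,660/month.
At $24.57 per $1,000, that supports 2,660/24.57 × 1,000 ≈ $108,262 → $108,200.
LTV cap: 70% × $138,500 = $96,950 → $96,900.
Binding constraint: loan-to-value.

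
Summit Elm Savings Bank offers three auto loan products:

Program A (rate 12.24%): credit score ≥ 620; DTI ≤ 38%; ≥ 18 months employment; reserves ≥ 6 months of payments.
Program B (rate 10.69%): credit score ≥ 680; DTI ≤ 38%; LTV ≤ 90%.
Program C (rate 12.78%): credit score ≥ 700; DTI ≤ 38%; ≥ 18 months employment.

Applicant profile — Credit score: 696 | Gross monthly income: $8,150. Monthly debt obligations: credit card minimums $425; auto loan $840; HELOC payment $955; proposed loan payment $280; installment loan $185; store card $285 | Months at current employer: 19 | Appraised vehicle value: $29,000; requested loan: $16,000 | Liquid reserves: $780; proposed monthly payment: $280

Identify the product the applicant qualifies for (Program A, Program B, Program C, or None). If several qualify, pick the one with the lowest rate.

Program B

Total debts = (425 + 840 + 955 + 280 + 185 + 285) = 2,970; DTI = 2,970/8,150 = 36.4%.
LTV = 16,000/29,000 = 55.2%.
Reserves = 780/280 = 2.8 months.
Program A: score 696 ≥ 620; DTI 36.4% ≤ 38%; employment 19 ≥ 18 mo; reserves 2.8 < 6 mo → does not qualify.
Program B: score 696 ≥ 680; DTI 36.4% ≤ 38%; LTV 55.2% ≤ 90% → qualifies.
Program C: score 696 < 700; DTI 36.4% ≤ 38%; employment 19 ≥ 18 mo → does not qualify.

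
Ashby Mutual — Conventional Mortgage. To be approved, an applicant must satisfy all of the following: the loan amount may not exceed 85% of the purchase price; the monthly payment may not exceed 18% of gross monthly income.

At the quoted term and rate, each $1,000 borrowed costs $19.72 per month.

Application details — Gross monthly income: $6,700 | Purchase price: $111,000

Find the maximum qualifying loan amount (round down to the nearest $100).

Payment cap: 18% × $6,700 = $1,206/month.
At $19.72 per $1,000, that supports 1,206/19.72 × 1,000 ≈ $61,156 → $61,100.
LTV cap: 85% × $111,000 = $94,350 → $94,300.
Binding constraint: payment-to-income.

$61,100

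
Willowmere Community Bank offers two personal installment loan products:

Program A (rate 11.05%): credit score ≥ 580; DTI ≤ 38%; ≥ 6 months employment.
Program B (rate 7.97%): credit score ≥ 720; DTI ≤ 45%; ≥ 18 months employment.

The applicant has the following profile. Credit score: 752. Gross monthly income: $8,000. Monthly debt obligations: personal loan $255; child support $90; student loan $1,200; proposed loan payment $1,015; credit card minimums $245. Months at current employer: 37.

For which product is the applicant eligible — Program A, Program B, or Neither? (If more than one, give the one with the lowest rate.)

Total debts = (255 + 90 + 1,200 + 1,015 + 245) = 2,805; DTI = 2,805/8,000 = 35.1%.
Program A: score 752 ≥ 580; DTI 35.1% ≤ 38%; employment 37 ≥ 6 mo → qualifies.
Program B: score 752 ≥ 720; DTI 35.1% ≤ 45%; employment 37 ≥ 18 mo → qualifies.
Qualifying: Program A, Program B. Lowest rate is 7.97% → Program B.

Program B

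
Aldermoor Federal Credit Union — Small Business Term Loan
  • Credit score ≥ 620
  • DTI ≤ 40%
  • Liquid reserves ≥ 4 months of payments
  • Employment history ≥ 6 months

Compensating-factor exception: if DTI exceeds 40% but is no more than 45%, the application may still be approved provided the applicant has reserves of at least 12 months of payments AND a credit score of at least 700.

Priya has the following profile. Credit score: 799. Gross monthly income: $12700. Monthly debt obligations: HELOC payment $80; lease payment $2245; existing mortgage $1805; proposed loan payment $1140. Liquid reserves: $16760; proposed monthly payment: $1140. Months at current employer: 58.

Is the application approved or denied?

Credit score 799 ≥ 620 (meets base)
Total debts = (80 + 2,245 + 1,805 + 1,140) = 5,270. DTI = 5,270/12,700 = 41.5% > 40% — standard DTI limit exceeded.
Liquid reserves cover 16,760/1,140 = 14.7 months — ≥ 4 required
Employment 58 ≥ 6 months
DTI 41.5% is within the 40%–45% exception band; checking compensating factors.
Reserves 14.7 ≥ 12 months; credit score 799 ≥ 700.
Both compensating conditions met → exception applies.

Approved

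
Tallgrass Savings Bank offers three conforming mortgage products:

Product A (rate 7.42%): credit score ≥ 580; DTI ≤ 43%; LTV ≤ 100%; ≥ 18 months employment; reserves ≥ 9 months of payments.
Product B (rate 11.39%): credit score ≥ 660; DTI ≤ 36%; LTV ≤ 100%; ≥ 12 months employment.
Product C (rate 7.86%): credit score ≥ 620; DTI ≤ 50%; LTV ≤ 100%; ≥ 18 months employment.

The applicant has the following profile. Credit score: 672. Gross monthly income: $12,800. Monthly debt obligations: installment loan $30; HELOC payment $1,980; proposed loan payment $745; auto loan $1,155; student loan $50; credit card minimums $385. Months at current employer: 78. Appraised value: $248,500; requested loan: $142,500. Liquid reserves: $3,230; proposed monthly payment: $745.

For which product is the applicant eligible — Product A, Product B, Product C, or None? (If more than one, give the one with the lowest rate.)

Product C

Total debts = (30 + 1,980 + 745 + 1,155 + 50 + 385) = 4,345; DTI = 4,345/12,800 = 33.9%.
LTV = 142,500/248,500 = 57.3%.
Reserves = 3,230/745 = 4.3 months.
Product A: score 672 ≥ 580; DTI 33.9% ≤ 43%; LTV 57.3% ≤ 100%; employment 78 ≥ 18 mo; reserves 4.3 < 9 mo → does not qualify.
Product B: score 672 ≥ 660; DTI 33.9% ≤ 36%; LTV 57.3% ≤ 100%; employment 78 ≥ 12 mo → qualifies.
Product C: score 672 ≥ 620; DTI 33.9% ≤ 50%; LTV 57.3% ≤ 100%; employment 78 ≥ 18 mo → qualifies.
Qualifying: Product B, Product C. Lowest rate is 7.86% → Product C.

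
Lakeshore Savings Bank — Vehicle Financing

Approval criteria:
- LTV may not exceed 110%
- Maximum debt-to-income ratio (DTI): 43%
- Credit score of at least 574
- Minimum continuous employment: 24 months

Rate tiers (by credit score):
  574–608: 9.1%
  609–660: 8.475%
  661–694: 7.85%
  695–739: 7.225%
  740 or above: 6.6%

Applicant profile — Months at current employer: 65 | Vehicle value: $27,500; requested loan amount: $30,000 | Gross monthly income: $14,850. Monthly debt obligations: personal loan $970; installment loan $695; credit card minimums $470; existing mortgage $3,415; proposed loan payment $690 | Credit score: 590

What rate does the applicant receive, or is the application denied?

Approved at 9.1%

Credit score 590 ≥ 574 (meets minimum)
LTV = 30,000/27,500 = 109.1% ≤ 110%
Employment 65 ≥ 24 months
Total monthly debts = (970 + 695 + 470 + 3,415 + 690) = 6,240. DTI: 6,240 ÷ 14,850 = 42%, within the 43% cap
All requirements met. Score 590 falls in the 574–608 tier → 9.1%.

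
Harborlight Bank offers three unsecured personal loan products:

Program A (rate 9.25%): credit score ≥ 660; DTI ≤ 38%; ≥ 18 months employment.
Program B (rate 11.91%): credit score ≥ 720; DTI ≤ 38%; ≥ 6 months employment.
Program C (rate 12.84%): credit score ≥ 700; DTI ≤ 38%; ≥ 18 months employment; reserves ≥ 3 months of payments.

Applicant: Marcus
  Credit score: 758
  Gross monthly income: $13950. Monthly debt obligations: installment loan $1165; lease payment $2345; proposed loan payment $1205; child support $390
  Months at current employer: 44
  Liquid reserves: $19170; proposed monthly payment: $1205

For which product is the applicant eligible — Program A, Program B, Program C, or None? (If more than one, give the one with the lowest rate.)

Total debts = (1,165 + 2,345 + 1,205 + 390) = 5,105; DTI = 5,105/13,950 = 36.6%.
Reserves = 19,170/1,205 = 15.9 months.
Program A: score 758 ≥ 660; DTI 36.6% ≤ 38%; employment 44 ≥ 18 mo → qualifies.
Program B: score 758 ≥ 720; DTI 36.6% ≤ 38%; employment 44 ≥ 6 mo → qualifies.
Program C: score 758 ≥ 700; DTI 36.6% ≤ 38%; employment 44 ≥ 18 mo; reserves 15.9 ≥ 3 mo → qualifies.
Qualifying: Program A, Program B, Program C. Lowest rate is 9.25% → Program A.

Program A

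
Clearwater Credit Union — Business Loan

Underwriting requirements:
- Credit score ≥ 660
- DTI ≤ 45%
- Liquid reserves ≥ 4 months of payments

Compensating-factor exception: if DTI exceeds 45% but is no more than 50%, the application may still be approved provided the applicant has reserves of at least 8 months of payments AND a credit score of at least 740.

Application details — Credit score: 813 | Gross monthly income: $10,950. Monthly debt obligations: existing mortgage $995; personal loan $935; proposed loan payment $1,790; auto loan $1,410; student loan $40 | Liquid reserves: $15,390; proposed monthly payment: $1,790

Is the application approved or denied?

Approved

Credit score 813 ≥ 660 (meets base)
Total debts = (995 + 935 + 1,790 + 1,410 + 40) = 5,170. DTI = 5,170/10,950 = 47.2% > 45% — standard DTI limit exceeded.
Reserves: 15,390 ÷ 1,790 = 8.6 months (meets 4-month minimum)
47.2% falls in the override range (45%–50%), so the compensating-factor test applies.
Reserves 8.6 ≥ 8 months; credit score 813 ≥ 740.
Both compensating conditions met → exception applies.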